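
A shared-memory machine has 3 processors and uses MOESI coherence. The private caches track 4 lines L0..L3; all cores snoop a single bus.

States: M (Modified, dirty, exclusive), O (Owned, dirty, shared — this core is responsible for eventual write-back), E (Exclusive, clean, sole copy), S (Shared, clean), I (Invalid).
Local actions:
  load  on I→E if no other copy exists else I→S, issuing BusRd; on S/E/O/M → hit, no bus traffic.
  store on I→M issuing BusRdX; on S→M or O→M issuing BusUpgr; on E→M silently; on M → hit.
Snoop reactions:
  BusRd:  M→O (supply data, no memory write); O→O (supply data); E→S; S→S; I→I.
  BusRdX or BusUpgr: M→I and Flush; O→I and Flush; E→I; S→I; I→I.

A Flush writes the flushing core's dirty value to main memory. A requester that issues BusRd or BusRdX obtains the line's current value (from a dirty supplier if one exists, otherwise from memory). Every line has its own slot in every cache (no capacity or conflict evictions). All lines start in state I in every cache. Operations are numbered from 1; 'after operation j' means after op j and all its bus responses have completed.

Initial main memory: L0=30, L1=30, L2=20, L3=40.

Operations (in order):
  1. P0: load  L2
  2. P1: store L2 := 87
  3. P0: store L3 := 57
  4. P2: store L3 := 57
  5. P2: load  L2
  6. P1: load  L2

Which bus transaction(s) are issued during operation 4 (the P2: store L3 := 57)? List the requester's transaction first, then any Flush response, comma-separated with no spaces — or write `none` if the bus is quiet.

bus = BusRdX,Flush

step 1: P0: load  L2  ⟶  EII  (L2)  txn=BusRd  M[L2]=20
step 2: P1: store L2 := 87  ⟶  IMI  (L2)  txn=BusRdX  M[L2]=20
step 3: P0: store L3 := 57  ⟶  MII  (L3)  txn=BusRdX  M[L3]=40
step 4: P2: store L3 := 57  ⟶  IIM  (L3)  txn=BusRdX+Flush  M[L3]=57
step 5: P2: load  L2  ⟶  IOS  (L2)  txn=BusRd  M[L2]=20
step 6: P1: load  L2  ⟶  IOS  (L2)  txn=∅  M[L2]=20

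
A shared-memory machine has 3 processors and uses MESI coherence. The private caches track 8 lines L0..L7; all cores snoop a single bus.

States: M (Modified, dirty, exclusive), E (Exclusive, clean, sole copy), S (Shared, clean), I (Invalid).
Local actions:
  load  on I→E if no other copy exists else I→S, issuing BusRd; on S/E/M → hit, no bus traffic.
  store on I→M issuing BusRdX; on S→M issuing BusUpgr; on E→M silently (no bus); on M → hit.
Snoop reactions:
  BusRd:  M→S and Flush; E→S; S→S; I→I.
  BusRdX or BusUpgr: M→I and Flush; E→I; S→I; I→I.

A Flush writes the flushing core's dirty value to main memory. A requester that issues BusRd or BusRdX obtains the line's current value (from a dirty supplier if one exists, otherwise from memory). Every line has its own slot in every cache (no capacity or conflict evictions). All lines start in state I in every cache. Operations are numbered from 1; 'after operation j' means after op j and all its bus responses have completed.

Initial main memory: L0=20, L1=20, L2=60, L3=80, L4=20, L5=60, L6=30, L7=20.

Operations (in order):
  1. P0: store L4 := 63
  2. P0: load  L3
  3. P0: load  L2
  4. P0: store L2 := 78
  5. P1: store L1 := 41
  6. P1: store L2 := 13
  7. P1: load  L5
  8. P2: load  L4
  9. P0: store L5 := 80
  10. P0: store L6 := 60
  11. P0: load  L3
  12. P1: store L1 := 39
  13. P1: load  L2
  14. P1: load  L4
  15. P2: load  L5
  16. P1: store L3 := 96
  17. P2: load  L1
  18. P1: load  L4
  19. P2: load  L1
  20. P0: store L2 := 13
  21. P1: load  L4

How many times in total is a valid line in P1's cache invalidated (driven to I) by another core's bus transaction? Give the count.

1. P0: store L4 := 63  bus=[BusRdX]  L4: P0=M P1=I P2=I  mem[L4]=20
2. P0: load  L3  bus=[BusRd]  L3: P0=E P1=I P2=I  mem[L3]=80
3. P0: load  L2  bus=[BusRd]  L2: P0=E P1=I P2=I  mem[L2]=60
4. P0: store L2 := 78  bus=[-]  L2: P0=M P1=I P2=I  mem[L2]=60
5. P1: store L1 := 41  bus=[BusRdX]  L1: P0=I P1=M P2=I  mem[L1]=20
6. P1: store L2 := 13  bus=[BusRdX,Flush]  L2: P0=I P1=M P2=I  mem[L2]=78
7. P1: load  L5  bus=[BusRd]  L5: P0=I P1=E P2=I  mem[L5]=60
8. P2: load  L4  bus=[BusRd,Flush]  L4: P0=S P1=I P2=S  mem[L4]=63
9. P0: store L5 := 80  bus=[BusRdX]  L5: P0=M P1=I P2=I  mem[L5]=60
10. P0: store L6 := 60  bus=[BusRdX]  L6: P0=M P1=I P2=I  mem[L6]=30
11. P0: load  L3  bus=[-]  L3: P0=E P1=I P2=I  mem[L3]=80
12. P1: store L1 := 39  bus=[-]  L1: P0=I P1=M P2=I  mem[L1]=20
13. P1: load  L2  bus=[-]  L2: P0=I P1=M P2=I  mem[L2]=78
14. P1: load  L4  bus=[BusRd]  L4: P0=S P1=S P2=S  mem[L4]=63
15. P2: load  L5  bus=[BusRd,Flush]  L5: P0=S P1=I P2=S  mem[L5]=80
16. P1: store L3 := 96  bus=[BusRdX]  L3: P0=I P1=M P2=I  mem[L3]=80
17. P2: load  L1  bus=[BusRd,Flush]  L1: P0=I P1=S P2=S  mem[L1]=39
18. P1: load  L4  bus=[-]  L4: P0=S P1=S P2=S  mem[L4]=63
19. P2: load  L1  bus=[-]  L1: P0=I P1=S P2=S  mem[L1]=39
20. P0: store L2 := 13  bus=[BusRdX,Flush]  L2: P0=M P1=I P2=I  mem[L2]=13
21. P1: load  L4  bus=[-]  L4: P0=S P1=S P2=S  mem[L4]=63

invalidations = 2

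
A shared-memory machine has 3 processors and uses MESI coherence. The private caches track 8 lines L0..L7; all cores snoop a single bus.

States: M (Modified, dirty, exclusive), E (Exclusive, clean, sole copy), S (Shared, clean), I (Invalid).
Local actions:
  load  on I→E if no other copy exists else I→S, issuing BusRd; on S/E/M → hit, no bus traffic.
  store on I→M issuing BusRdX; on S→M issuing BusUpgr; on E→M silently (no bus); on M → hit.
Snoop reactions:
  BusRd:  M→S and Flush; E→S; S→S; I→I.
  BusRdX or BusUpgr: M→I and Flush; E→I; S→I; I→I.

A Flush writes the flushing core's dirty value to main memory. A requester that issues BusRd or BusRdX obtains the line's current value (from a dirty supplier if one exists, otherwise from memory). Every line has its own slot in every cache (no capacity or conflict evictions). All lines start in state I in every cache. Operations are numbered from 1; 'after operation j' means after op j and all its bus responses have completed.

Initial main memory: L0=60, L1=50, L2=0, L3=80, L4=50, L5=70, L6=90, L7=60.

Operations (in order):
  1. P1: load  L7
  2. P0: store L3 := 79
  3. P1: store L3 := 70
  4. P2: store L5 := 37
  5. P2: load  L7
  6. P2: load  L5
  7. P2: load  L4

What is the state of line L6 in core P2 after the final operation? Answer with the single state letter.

state = I

1. P1: load  L7  bus=[BusRd]  L7: P0=I P1=E P2=I  mem[L7]=60
2. P0: store L3 := 79  bus=[BusRdX]  L3: P0=M P1=I P2=I  mem[L3]=80
3. P1: store L3 := 70  bus=[BusRdX,Flush]  L3: P0=I P1=M P2=I  mem[L3]=79
4. P2: store L5 := 37  bus=[BusRdX]  L5: P0=I P1=I P2=M  mem[L5]=70
5. P2: load  L7  bus=[BusRd]  L7: P0=I P1=S P2=S  mem[L7]=60
6. P2: load  L5  bus=[-]  L5: P0=I P1=I P2=M  mem[L5]=70
7. P2: load  L4  bus=[BusRd]  L4: P0=I P1=I P2=E  mem[L4]=50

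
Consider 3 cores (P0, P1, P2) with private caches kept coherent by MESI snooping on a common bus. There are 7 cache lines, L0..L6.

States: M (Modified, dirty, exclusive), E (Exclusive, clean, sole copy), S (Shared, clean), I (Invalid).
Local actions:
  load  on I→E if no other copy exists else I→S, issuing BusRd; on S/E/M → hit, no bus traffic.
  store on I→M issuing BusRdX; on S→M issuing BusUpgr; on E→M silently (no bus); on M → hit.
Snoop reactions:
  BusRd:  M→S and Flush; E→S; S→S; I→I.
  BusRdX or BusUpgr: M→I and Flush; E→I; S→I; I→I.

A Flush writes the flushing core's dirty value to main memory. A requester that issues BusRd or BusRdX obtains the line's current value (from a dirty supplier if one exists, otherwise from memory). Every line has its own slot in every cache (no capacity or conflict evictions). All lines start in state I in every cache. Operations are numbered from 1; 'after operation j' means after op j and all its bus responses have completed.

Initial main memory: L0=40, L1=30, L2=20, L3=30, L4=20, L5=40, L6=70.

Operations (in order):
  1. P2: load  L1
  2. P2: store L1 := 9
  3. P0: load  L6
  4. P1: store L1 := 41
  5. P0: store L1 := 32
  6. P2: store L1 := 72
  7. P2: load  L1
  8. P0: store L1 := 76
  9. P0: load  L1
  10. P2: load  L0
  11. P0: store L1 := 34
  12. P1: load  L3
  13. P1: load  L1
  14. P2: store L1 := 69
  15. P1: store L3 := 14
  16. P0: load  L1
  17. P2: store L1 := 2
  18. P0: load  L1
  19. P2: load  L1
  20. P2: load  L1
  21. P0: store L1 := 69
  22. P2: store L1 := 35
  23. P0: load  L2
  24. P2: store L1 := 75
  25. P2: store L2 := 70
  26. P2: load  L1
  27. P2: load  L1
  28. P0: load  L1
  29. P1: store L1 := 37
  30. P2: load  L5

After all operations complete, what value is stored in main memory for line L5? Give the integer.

1. P2: load  L1  bus=[BusRd]  L1: P0=I P1=I P2=E  mem[L1]=30
2. P2: store L1 := 9  bus=[-]  L1: P0=I P1=I P2=M  mem[L1]=30
3. P0: load  L6  bus=[BusRd]  L6: P0=E P1=I P2=I  mem[L6]=70
4. P1: store L1 := 41  bus=[BusRdX,Flush]  L1: P0=I P1=M P2=I  mem[L1]=9
5. P0: store L1 := 32  bus=[BusRdX,Flush]  L1: P0=M P1=I P2=I  mem[L1]=41
6. P2: store L1 := 72  bus=[BusRdX,Flush]  L1: P0=I P1=I P2=M  mem[L1]=32
7. P2: load  L1  bus=[-]  L1: P0=I P1=I P2=M  mem[L1]=32
8. P0: store L1 := 76  bus=[BusRdX,Flush]  L1: P0=M P1=I P2=I  mem[L1]=72
9. P0: load  L1  bus=[-]  L1: P0=M P1=I P2=I  mem[L1]=72
10. P2: load  L0  bus=[BusRd]  L0: P0=I P1=I P2=E  mem[L0]=40
11. P0: store L1 := 34  bus=[-]  L1: P0=M P1=I P2=I  mem[L1]=72
12. P1: load  L3  bus=[BusRd]  L3: P0=I P1=E P2=I  mem[L3]=30
13. P1: load  L1  bus=[BusRd,Flush]  L1: P0=S P1=S P2=I  mem[L1]=34
14. P2: store L1 := 69  bus=[BusRdX]  L1: P0=I P1=I P2=M  mem[L1]=34
15. P1: store L3 := 14  bus=[-]  L3: P0=I P1=M P2=I  mem[L3]=30
16. P0: load  L1  bus=[BusRd,Flush]  L1: P0=S P1=I P2=S  mem[L1]=69
17. P2: store L1 := 2  bus=[BusUpgr]  L1: P0=I P1=I P2=M  mem[L1]=69
18. P0: load  L1  bus=[BusRd,Flush]  L1: P0=S P1=I P2=S  mem[L1]=2
19. P2: load  L1  bus=[-]  L1: P0=S P1=I P2=S  mem[L1]=2
20. P2: load  L1  bus=[-]  L1: P0=S P1=I P2=S  mem[L1]=2
21. P0: store L1 := 69  bus=[BusUpgr]  L1: P0=M P1=I P2=I  mem[L1]=2
22. P2: store L1 := 35  bus=[BusRdX,Flush]  L1: P0=I P1=I P2=M  mem[L1]=69
23. P0: load  L2  bus=[BusRd]  L2: P0=E P1=I P2=I  mem[L2]=20
24. P2: store L1 := 75  bus=[-]  L1: P0=I P1=I P2=M  mem[L1]=69
25. P2: store L2 := 70  bus=[BusRdX]  L2: P0=I P1=I P2=M  mem[L2]=20
26. P2: load  L1  bus=[-]  L1: P0=I P1=I P2=M  mem[L1]=69
27. P2: load  L1  bus=[-]  L1: P0=I P1=I P2=M  mem[L1]=69
28. P0: load  L1  bus=[BusRd,Flush]  L1: P0=S P1=I P2=S  mem[L1]=75
29. P1: store L1 := 37  bus=[BusRdX]  L1: P0=I P1=M P2=I  mem[L1]=75
30. P2: load  L5  bus=[BusRd]  L5: P0=I P1=I P2=E  mem[L5]=40

memory[L5] = 40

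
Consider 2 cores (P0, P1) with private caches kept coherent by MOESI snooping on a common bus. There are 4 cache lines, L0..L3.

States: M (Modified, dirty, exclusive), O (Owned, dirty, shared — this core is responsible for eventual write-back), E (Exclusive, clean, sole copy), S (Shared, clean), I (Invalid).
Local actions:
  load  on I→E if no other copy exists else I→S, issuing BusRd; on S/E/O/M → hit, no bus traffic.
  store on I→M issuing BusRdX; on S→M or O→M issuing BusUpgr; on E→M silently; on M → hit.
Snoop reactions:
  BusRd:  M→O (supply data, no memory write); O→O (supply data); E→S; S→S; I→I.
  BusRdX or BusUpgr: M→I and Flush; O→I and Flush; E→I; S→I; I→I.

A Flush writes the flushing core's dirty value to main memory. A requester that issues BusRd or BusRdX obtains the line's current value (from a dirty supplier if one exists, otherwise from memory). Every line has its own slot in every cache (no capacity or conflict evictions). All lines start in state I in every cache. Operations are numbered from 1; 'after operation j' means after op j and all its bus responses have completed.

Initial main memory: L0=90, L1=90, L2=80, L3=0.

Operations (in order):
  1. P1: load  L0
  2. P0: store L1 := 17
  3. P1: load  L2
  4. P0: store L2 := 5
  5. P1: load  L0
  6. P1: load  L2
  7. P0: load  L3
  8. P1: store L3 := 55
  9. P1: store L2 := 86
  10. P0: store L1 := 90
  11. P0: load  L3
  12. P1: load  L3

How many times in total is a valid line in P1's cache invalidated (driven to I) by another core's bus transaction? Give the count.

[1] P1: load  L0 | P0:I, P1:E(90) | bus: BusRd
[2] P0: store L1 := 17 | P0:M(17), P1:I | bus: BusRdX
[3] P1: load  L2 | P0:I, P1:E(80) | bus: BusRd
[4] P0: store L2 := 5 | P0:M(5), P1:I | bus: BusRdX
[5] P1: load  L0 | P0:I, P1:E(90) | bus: none
[6] P1: load  L2 | P0:O(5), P1:S(5) | bus: BusRd
[7] P0: load  L3 | P0:E(0), P1:I | bus: BusRd
[8] P1: store L3 := 55 | P0:I, P1:M(55) | bus: BusRdX
[9] P1: store L2 := 86 | P0:I, P1:M(86) | bus: BusUpgr,Flush
[10] P0: store L1 := 90 | P0:M(90), P1:I | bus: none
[11] P0: load  L3 | P0:S(55), P1:O(55) | bus: BusRd
[12] P1: load  L3 | P0:S(55), P1:O(55) | bus: none

invalidations = 1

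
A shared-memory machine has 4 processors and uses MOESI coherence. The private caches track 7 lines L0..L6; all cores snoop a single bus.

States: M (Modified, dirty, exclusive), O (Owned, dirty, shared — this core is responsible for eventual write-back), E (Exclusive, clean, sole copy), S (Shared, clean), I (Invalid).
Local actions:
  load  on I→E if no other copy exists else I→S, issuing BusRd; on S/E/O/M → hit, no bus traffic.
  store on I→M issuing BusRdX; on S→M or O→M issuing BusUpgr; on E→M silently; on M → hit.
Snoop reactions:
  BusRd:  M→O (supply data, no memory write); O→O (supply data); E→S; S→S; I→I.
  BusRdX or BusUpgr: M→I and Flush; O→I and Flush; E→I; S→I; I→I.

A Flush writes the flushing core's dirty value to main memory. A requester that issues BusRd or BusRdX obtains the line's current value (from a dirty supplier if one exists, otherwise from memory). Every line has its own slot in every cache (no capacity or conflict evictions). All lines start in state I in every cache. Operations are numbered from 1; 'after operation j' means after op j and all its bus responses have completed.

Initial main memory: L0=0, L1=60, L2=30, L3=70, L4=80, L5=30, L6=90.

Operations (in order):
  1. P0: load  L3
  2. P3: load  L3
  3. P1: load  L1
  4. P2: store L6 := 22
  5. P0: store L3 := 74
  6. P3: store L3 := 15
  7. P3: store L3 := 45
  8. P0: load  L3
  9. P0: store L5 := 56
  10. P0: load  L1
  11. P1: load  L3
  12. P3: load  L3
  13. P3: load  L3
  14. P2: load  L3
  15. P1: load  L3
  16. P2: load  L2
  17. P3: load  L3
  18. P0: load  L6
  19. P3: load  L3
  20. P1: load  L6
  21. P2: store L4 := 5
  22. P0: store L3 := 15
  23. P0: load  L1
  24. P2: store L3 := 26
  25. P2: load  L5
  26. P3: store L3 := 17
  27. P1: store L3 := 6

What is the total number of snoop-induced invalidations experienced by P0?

1. P0: load  L3  bus=[BusRd]  L3: P0=E P1=I P2=I P3=I  mem[L3]=70
2. P3: load  L3  bus=[BusRd]  L3: P0=S P1=I P2=I P3=S  mem[L3]=70
3. P1: load  L1  bus=[BusRd]  L1: P0=I P1=E P2=I P3=I  mem[L1]=60
4. P2: store L6 := 22  bus=[BusRdX]  L6: P0=I P1=I P2=M P3=I  mem[L6]=90
5. P0: store L3 := 74  bus=[BusUpgr]  L3: P0=M P1=I P2=I P3=I  mem[L3]=70
6. P3: store L3 := 15  bus=[BusRdX,Flush]  L3: P0=I P1=I P2=I P3=M  mem[L3]=74
7. P3: store L3 := 45  bus=[-]  L3: P0=I P1=I P2=I P3=M  mem[L3]=74
8. P0: load  L3  bus=[BusRd]  L3: P0=S P1=I P2=I P3=O  mem[L3]=74
9. P0: store L5 := 56  bus=[BusRdX]  L5: P0=M P1=I P2=I P3=I  mem[L5]=30
10. P0: load  L1  bus=[BusRd]  L1: P0=S P1=S P2=I P3=I  mem[L1]=60
11. P1: load  L3  bus=[BusRd]  L3: P0=S P1=S P2=I P3=O  mem[L3]=74
12. P3: load  L3  bus=[-]  L3: P0=S P1=S P2=I P3=O  mem[L3]=74
13. P3: load  L3  bus=[-]  L3: P0=S P1=S P2=I P3=O  mem[L3]=74
14. P2: load  L3  bus=[BusRd]  L3: P0=S P1=S P2=S P3=O  mem[L3]=74
15. P1: load  L3  bus=[-]  L3: P0=S P1=S P2=S P3=O  mem[L3]=74
16. P2: load  L2  bus=[BusRd]  L2: P0=I P1=I P2=E P3=I  mem[L2]=30
17. P3: load  L3  bus=[-]  L3: P0=S P1=S P2=S P3=O  mem[L3]=74
18. P0: load  L6  bus=[BusRd]  L6: P0=S P1=I P2=O P3=I  mem[L6]=90
19. P3: load  L3  bus=[-]  L3: P0=S P1=S P2=S P3=O  mem[L3]=74
20. P1: load  L6  bus=[BusRd]  L6: P0=S P1=S P2=O P3=I  mem[L6]=90
21. P2: store L4 := 5  bus=[BusRdX]  L4: P0=I P1=I P2=M P3=I  mem[L4]=80
22. P0: store L3 := 15  bus=[BusUpgr,Flush]  L3: P0=M P1=I P2=I P3=I  mem[L3]=45
23. P0: load  L1  bus=[-]  L1: P0=S P1=S P2=I P3=I  mem[L1]=60
24. P2: store L3 := 26  bus=[BusRdX,Flush]  L3: P0=I P1=I P2=M P3=I  mem[L3]=15
25. P2: load  L5  bus=[BusRd]  L5: P0=O P1=I P2=S P3=I  mem[L5]=30
26. P3: store L3 := 17  bus=[BusRdX,Flush]  L3: P0=I P1=I P2=I P3=M  mem[L3]=26
27. P1: store L3 := 6  bus=[BusRdX,Flush]  L3: P0=I P1=M P2=I P3=I  mem[L3]=17

invalidations = 2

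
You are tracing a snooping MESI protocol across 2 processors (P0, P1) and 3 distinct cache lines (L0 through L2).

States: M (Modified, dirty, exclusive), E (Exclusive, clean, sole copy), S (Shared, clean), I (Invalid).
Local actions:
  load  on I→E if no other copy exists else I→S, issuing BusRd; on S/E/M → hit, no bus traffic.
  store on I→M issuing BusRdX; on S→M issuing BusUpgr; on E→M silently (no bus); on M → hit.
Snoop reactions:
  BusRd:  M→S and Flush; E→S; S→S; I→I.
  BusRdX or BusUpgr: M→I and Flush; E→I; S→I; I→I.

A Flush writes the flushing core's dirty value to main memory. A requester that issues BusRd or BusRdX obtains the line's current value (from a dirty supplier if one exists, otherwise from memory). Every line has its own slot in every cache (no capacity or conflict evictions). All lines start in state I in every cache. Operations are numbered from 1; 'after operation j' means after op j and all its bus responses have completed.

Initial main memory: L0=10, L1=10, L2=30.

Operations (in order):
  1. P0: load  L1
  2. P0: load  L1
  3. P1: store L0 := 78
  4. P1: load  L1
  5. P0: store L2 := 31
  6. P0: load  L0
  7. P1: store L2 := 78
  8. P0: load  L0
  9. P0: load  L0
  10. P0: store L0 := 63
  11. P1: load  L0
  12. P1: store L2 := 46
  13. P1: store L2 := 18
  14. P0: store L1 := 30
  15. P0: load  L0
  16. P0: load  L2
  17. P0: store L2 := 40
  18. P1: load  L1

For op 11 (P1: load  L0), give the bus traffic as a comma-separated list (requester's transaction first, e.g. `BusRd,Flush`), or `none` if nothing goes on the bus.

step 1: P0: load  L1  ⟶  EI  (L1)  txn=BusRd  M[L1]=10
step 2: P0: load  L1  ⟶  EI  (L1)  txn=∅  M[L1]=10
step 3: P1: store L0 := 78  ⟶  IM  (L0)  txn=BusRdX  M[L0]=10
step 4: P1: load  L1  ⟶  SS  (L1)  txn=BusRd  M[L1]=10
step 5: P0: store L2 := 31  ⟶  MI  (L2)  txn=BusRdX  M[L2]=30
step 6: P0: load  L0  ⟶  SS  (L0)  txn=BusRd+Flush  M[L0]=78
step 7: P1: store L2 := 78  ⟶  IM  (L2)  txn=BusRdX+Flush  M[L2]=31
step 8: P0: load  L0  ⟶  SS  (L0)  txn=∅  M[L0]=78
step 9: P0: load  L0  ⟶  SS  (L0)  txn=∅  M[L0]=78
step 10: P0: store L0 := 63  ⟶  MI  (L0)  txn=BusUpgr  M[L0]=78
step 11: P1: load  L0  ⟶  SS  (L0)  txn=BusRd+Flush  M[L0]=63
step 12: P1: store L2 := 46  ⟶  IM  (L2)  txn=∅  M[L2]=31
step 13: P1: store L2 := 18  ⟶  IM  (L2)  txn=∅  M[L2]=31
step 14: P0: store L1 := 30  ⟶  MI  (L1)  txn=BusUpgr  M[L1]=10
step 15: P0: load  L0  ⟶  SS  (L0)  txn=∅  M[L0]=63
step 16: P0: load  L2  ⟶  SS  (L2)  txn=BusRd+Flush  M[L2]=18
step 17: P0: store L2 := 40  ⟶  MI  (L2)  txn=BusUpgr  M[L2]=18
step 18: P1: load  L1  ⟶  SS  (L1)  txn=BusRd+Flush  M[L1]=30

bus = BusRd,Flush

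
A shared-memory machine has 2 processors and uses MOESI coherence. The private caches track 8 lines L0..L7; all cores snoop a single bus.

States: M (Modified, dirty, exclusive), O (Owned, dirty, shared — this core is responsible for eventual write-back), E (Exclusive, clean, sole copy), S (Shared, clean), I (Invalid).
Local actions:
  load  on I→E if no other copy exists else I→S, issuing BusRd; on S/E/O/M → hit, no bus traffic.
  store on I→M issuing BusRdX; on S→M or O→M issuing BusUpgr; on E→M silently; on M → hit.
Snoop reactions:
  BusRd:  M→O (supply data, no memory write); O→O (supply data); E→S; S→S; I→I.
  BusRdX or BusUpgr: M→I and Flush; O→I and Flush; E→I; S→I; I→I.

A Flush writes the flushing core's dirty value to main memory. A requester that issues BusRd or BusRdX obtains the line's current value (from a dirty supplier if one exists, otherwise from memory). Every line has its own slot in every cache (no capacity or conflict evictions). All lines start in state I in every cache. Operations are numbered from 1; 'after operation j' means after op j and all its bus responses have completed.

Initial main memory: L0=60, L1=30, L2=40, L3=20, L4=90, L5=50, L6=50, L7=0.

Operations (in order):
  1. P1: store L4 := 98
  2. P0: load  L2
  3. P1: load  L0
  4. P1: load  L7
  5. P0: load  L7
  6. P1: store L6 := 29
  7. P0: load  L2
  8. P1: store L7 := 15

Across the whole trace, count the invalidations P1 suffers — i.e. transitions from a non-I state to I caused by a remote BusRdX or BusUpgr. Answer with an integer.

invalidations = 0

[1] P1: store L4 := 98 | P0:I, P1:M(98) | bus: BusRdX
[2] P0: load  L2 | P0:E(40), P1:I | bus: BusRd
[3] P1: load  L0 | P0:I, P1:E(60) | bus: BusRd
[4] P1: load  L7 | P0:I, P1:E(0) | bus: BusRd
[5] P0: load  L7 | P0:S(0), P1:S(0) | bus: BusRd
[6] P1: store L6 := 29 | P0:I, P1:M(29) | bus: BusRdX
[7] P0: load  L2 | P0:E(40), P1:I | bus: none
[8] P1: store L7 := 15 | P0:I, P1:M(15) | bus: BusUpgr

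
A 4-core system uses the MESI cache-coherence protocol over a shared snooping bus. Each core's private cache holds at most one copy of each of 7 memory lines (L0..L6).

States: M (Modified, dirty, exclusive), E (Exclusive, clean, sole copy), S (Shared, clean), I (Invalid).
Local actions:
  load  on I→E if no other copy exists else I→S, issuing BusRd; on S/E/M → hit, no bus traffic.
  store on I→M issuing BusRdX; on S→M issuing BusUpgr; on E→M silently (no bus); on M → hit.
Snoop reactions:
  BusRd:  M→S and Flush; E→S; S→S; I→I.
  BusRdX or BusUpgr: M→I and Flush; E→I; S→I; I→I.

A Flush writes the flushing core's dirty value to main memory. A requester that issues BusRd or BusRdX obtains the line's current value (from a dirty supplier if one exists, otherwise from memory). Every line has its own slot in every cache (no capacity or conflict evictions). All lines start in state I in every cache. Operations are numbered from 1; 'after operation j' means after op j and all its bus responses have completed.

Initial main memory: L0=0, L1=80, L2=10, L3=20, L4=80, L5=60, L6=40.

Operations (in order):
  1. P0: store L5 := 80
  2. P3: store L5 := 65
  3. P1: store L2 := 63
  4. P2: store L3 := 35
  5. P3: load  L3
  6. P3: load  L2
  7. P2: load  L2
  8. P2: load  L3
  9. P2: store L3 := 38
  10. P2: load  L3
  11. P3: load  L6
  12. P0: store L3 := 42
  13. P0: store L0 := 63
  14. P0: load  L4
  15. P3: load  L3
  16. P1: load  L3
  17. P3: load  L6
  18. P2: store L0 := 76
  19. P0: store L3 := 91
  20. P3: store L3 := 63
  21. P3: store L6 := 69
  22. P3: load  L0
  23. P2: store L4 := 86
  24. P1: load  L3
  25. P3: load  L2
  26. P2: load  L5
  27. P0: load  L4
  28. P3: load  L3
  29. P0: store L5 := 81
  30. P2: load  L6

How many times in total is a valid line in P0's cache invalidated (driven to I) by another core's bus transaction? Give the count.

invalidations = 4

  op1 P0: store L5 := 80 → M/I/I/I on L5; bus BusRdX; mem=60
  op2 P3: store L5 := 65 → I/I/I/M on L5; bus BusRdX Flush; mem=80
  op3 P1: store L2 := 63 → I/M/I/I on L2; bus BusRdX; mem=10
  op4 P2: store L3 := 35 → I/I/M/I on L3; bus BusRdX; mem=20
  op5 P3: load  L3 → I/I/S/S on L3; bus BusRd Flush; mem=35
  op6 P3: load  L2 → I/S/I/S on L2; bus BusRd Flush; mem=63
  op7 P2: load  L2 → I/S/S/S on L2; bus BusRd; mem=63
  op8 P2: load  L3 → I/I/S/S on L3; bus (none); mem=35
  op9 P2: store L3 := 38 → I/I/M/I on L3; bus BusUpgr; mem=35
  op10 P2: load  L3 → I/I/M/I on L3; bus (none); mem=35
  op11 P3: load  L6 → I/I/I/E on L6; bus BusRd; mem=40
  op12 P0: store L3 := 42 → M/I/I/I on L3; bus BusRdX Flush; mem=38
  op13 P0: store L0 := 63 → M/I/I/I on L0; bus BusRdX; mem=0
  op14 P0: load  L4 → E/I/I/I on L4; bus BusRd; mem=80
  op15 P3: load  L3 → S/I/I/S on L3; bus BusRd Flush; mem=42
  op16 P1: load  L3 → S/S/I/S on L3; bus BusRd; mem=42
  op17 P3: load  L6 → I/I/I/E on L6; bus (none); mem=40
  op18 P2: store L0 := 76 → I/I/M/I on L0; bus BusRdX Flush; mem=63
  op19 P0: store L3 := 91 → M/I/I/I on L3; bus BusUpgr; mem=42
  op20 P3: store L3 := 63 → I/I/I/M on L3; bus BusRdX Flush; mem=91
  op21 P3: store L6 := 69 → I/I/I/M on L6; bus (none); mem=40
  op22 P3: load  L0 → I/I/S/S on L0; bus BusRd Flush; mem=76
  op23 P2: store L4 := 86 → I/I/M/I on L4; bus BusRdX; mem=80
  op24 P1: load  L3 → I/S/I/S on L3; bus BusRd Flush; mem=63
  op25 P3: load  L2 → I/S/S/S on L2; bus (none); mem=63
  op26 P2: load  L5 → I/I/S/S on L5; bus BusRd Flush; mem=65
  op27 P0: load  L4 → S/I/S/I on L4; bus BusRd Flush; mem=86
  op28 P3: load  L3 → I/S/I/S on L3; bus (none); mem=63
  op29 P0: store L5 := 81 → M/I/I/I on L5; bus BusRdX; mem=65
  op30 P2: load  L6 → I/I/S/S on L6; bus BusRd Flush; mem=69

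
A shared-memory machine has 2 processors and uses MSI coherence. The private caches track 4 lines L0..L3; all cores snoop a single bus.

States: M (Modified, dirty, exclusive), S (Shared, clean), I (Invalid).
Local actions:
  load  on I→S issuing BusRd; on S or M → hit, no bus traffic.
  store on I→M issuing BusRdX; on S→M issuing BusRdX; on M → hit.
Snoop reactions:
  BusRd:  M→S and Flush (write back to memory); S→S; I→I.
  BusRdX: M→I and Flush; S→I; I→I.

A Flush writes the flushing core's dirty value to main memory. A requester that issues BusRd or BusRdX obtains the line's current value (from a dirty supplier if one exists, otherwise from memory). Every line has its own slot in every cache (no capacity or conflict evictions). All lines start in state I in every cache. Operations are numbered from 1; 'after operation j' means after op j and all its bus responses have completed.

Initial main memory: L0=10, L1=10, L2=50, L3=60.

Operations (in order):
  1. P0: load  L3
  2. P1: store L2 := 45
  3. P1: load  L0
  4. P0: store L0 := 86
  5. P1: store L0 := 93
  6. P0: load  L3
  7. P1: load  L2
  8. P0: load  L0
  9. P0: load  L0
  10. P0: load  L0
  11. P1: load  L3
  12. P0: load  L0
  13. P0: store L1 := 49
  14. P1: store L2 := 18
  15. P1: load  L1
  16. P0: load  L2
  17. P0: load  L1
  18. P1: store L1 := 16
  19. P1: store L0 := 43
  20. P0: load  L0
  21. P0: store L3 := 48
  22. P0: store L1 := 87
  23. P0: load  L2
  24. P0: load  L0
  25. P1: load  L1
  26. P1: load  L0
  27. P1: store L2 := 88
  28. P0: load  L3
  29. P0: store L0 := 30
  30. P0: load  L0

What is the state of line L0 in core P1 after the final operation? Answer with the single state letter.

state = I

  op1 P0: load  L3 → S/I on L3; bus BusRd; mem=60
  op2 P1: store L2 := 45 → I/M on L2; bus BusRdX; mem=50
  op3 P1: load  L0 → I/S on L0; bus BusRd; mem=10
  op4 P0: store L0 := 86 → M/I on L0; bus BusRdX; mem=10
  op5 P1: store L0 := 93 → I/M on L0; bus BusRdX Flush; mem=86
  op6 P0: load  L3 → S/I on L3; bus (none); mem=60
  op7 P1: load  L2 → I/M on L2; bus (none); mem=50
  op8 P0: load  L0 → S/S on L0; bus BusRd Flush; mem=93
  op9 P0: load  L0 → S/S on L0; bus (none); mem=93
  op10 P0: load  L0 → S/S on L0; bus (none); mem=93
  op11 P1: load  L3 → S/S on L3; bus BusRd; mem=60
  op12 P0: load  L0 → S/S on L0; bus (none); mem=93
  op13 P0: store L1 := 49 → M/I on L1; bus BusRdX; mem=10
  op14 P1: store L2 := 18 → I/M on L2; bus (none); mem=50
  op15 P1: load  L1 → S/S on L1; bus BusRd Flush; mem=49
  op16 P0: load  L2 → S/S on L2; bus BusRd Flush; mem=18
  op17 P0: load  L1 → S/S on L1; bus (none); mem=49
  op18 P1: store L1 := 16 → I/M on L1; bus BusRdX; mem=49
  op19 P1: store L0 := 43 → I/M on L0; bus BusRdX; mem=93
  op20 P0: load  L0 → S/S on L0; bus BusRd Flush; mem=43
  op21 P0: store L3 := 48 → M/I on L3; bus BusRdX; mem=60
  op22 P0: store L1 := 87 → M/I on L1; bus BusRdX Flush; mem=16
  op23 P0: load  L2 → S/S on L2; bus (none); mem=18
  op24 P0: load  L0 → S/S on L0; bus (none); mem=43
  op25 P1: load  L1 → S/S on L1; bus BusRd Flush; mem=87
  op26 P1: load  L0 → S/S on L0; bus (none); mem=43
  op27 P1: store L2 := 88 → I/M on L2; bus BusRdX; mem=18
  op28 P0: load  L3 → M/I on L3; bus (none); mem=60
  op29 P0: store L0 := 30 → M/I on L0; bus BusRdX; mem=43
  op30 P0: load  L0 → M/I on L0; bus (none); mem=43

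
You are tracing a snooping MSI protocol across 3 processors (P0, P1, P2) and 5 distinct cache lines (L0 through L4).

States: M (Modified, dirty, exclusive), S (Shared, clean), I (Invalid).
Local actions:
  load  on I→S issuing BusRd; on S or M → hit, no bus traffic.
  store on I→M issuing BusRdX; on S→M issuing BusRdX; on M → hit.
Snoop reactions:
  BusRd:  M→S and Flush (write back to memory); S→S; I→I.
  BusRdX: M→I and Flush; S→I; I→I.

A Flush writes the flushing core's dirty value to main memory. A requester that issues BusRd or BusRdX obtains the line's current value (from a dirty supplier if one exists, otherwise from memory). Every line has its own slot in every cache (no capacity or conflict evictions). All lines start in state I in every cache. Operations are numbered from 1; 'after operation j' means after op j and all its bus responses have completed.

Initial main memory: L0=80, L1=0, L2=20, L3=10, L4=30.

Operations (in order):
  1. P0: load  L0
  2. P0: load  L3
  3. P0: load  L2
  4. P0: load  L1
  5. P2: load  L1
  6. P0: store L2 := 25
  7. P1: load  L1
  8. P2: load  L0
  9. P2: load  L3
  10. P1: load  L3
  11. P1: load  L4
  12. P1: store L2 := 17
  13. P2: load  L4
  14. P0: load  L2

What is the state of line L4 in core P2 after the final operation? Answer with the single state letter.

  op1 P0: load  L0 → S/I/I on L0; bus BusRd; mem=80
  op2 P0: load  L3 → S/I/I on L3; bus BusRd; mem=10
  op3 P0: load  L2 → S/I/I on L2; bus BusRd; mem=20
  op4 P0: load  L1 → S/I/I on L1; bus BusRd; mem=0
  op5 P2: load  L1 → S/I/S on L1; bus BusRd; mem=0
  op6 P0: store L2 := 25 → M/I/I on L2; bus BusRdX; mem=20
  op7 P1: load  L1 → S/S/S on L1; bus BusRd; mem=0
  op8 P2: load  L0 → S/I/S on L0; bus BusRd; mem=80
  op9 P2: load  L3 → S/I/S on L3; bus BusRd; mem=10
  op10 P1: load  L3 → S/S/S on L3; bus BusRd; mem=10
  op11 P1: load  L4 → I/S/I on L4; bus BusRd; mem=30
  op12 P1: store L2 := 17 → I/M/I on L2; bus BusRdX Flush; mem=25
  op13 P2: load  L4 → I/S/S on L4; bus BusRd; mem=30
  op14 P0: load  L2 → S/S/I on L2; bus BusRd Flush; mem=17

state = S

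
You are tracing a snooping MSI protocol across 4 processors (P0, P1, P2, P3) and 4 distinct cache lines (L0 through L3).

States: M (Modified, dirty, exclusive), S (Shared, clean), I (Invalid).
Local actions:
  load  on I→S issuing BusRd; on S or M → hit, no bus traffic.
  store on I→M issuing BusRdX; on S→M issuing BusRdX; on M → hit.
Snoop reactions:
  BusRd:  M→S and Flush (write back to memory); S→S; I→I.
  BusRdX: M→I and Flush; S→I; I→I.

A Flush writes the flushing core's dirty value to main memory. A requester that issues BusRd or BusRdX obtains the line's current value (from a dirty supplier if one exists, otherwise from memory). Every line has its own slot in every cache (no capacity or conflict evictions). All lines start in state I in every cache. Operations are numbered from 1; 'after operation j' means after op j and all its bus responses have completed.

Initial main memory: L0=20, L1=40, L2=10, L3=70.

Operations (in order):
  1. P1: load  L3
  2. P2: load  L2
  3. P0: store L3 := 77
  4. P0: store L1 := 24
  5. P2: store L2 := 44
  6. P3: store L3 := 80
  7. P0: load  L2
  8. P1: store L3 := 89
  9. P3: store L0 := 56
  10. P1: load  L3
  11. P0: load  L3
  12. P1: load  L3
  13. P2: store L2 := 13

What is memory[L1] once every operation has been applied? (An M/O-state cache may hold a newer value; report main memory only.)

[1] P1: load  L3 | P0:I, P1:S(70), P2:I, P3:I | bus: BusRd
[2] P2: load  L2 | P0:I, P1:I, P2:S(10), P3:I | bus: BusRd
[3] P0: store L3 := 77 | P0:M(77), P1:I, P2:I, P3:I | bus: BusRdX
[4] P0: store L1 := 24 | P0:M(24), P1:I, P2:I, P3:I | bus: BusRdX
[5] P2: store L2 := 44 | P0:I, P1:I, P2:M(44), P3:I | bus: BusRdX
[6] P3: store L3 := 80 | P0:I, P1:I, P2:I, P3:M(80) | bus: BusRdX,Flush
[7] P0: load  L2 | P0:S(44), P1:I, P2:S(44), P3:I | bus: BusRd,Flush
[8] P1: store L3 := 89 | P0:I, P1:M(89), P2:I, P3:I | bus: BusRdX,Flush
[9] P3: store L0 := 56 | P0:I, P1:I, P2:I, P3:M(56) | bus: BusRdX
[10] P1: load  L3 | P0:I, P1:M(89), P2:I, P3:I | bus: none
[11] P0: load  L3 | P0:S(89), P1:S(89), P2:I, P3:I | bus: BusRd,Flush
[12] P1: load  L3 | P0:S(89), P1:S(89), P2:I, P3:I | bus: none
[13] P2: store L2 := 13 | P0:I, P1:I, P2:M(13), P3:I | bus: BusRdX

memory[L1] = 40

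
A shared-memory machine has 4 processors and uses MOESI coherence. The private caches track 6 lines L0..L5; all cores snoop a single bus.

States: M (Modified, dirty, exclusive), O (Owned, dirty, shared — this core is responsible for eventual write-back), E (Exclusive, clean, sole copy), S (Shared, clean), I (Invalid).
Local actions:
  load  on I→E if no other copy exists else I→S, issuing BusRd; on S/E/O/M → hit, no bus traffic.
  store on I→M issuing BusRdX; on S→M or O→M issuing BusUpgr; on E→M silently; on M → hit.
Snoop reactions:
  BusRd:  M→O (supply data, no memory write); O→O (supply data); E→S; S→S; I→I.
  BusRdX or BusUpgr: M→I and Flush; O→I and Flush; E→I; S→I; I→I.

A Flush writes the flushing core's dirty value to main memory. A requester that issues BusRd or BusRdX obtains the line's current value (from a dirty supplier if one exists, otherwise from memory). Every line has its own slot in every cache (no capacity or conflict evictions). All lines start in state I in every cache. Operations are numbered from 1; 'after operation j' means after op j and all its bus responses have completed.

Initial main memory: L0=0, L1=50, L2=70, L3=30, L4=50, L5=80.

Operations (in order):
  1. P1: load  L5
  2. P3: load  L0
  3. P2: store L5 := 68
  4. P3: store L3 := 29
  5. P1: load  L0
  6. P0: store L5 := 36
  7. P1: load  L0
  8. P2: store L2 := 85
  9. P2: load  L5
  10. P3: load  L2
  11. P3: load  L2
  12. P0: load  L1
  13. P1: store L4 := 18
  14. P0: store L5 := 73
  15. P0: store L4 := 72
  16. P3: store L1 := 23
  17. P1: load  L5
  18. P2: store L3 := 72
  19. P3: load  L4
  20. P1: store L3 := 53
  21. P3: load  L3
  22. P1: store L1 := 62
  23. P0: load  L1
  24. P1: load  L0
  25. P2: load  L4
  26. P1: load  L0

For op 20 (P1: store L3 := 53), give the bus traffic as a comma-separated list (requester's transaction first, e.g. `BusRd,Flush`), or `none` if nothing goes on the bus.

bus = BusRdX,Flush

step 1: P1: load  L5  ⟶  IEII  (L5)  txn=BusRd  M[L5]=80
step 2: P3: load  L0  ⟶  IIIE  (L0)  txn=BusRd  M[L0]=0
step 3: P2: store L5 := 68  ⟶  IIMI  (L5)  txn=BusRdX  M[L5]=80
step 4: P3: store L3 := 29  ⟶  IIIM  (L3)  txn=BusRdX  M[L3]=30
step 5: P1: load  L0  ⟶  ISIS  (L0)  txn=BusRd  M[L0]=0
step 6: P0: store L5 := 36  ⟶  MIII  (L5)  txn=BusRdX+Flush  M[L5]=68
step 7: P1: load  L0  ⟶  ISIS  (L0)  txn=∅  M[L0]=0
step 8: P2: store L2 := 85  ⟶  IIMI  (L2)  txn=BusRdX  M[L2]=70
step 9: P2: load  L5  ⟶  OISI  (L5)  txn=BusRd  M[L5]=68
step 10: P3: load  L2  ⟶  IIOS  (L2)  txn=BusRd  M[L2]=70
step 11: P3: load  L2  ⟶  IIOS  (L2)  txn=∅  M[L2]=70
step 12: P0: load  L1  ⟶  EIII  (L1)  txn=BusRd  M[L1]=50
step 13: P1: store L4 := 18  ⟶  IMII  (L4)  txn=BusRdX  M[L4]=50
step 14: P0: store L5 := 73  ⟶  MIII  (L5)  txn=BusUpgr  M[L5]=68
step 15: P0: store L4 := 72  ⟶  MIII  (L4)  txn=BusRdX+Flush  M[L4]=18
step 16: P3: store L1 := 23  ⟶  IIIM  (L1)  txn=BusRdX  M[L1]=50
step 17: P1: load  L5  ⟶  OSII  (L5)  txn=BusRd  M[L5]=68
step 18: P2: store L3 := 72  ⟶  IIMI  (L3)  txn=BusRdX+Flush  M[L3]=29
step 19: P3: load  L4  ⟶  OIIS  (L4)  txn=BusRd  M[L4]=18
step 20: P1: store L3 := 53  ⟶  IMII  (L3)  txn=BusRdX+Flush  M[L3]=72
step 21: P3: load  L3  ⟶  IOIS  (L3)  txn=BusRd  M[L3]=72
step 22: P1: store L1 := 62  ⟶  IMII  (L1)  txn=BusRdX+Flush  M[L1]=23
step 23: P0: load  L1  ⟶  SOII  (L1)  txn=BusRd  M[L1]=23
step 24: P1: load  L0  ⟶  ISIS  (L0)  txn=∅  M[L0]=0
step 25: P2: load  L4  ⟶  OISS  (L4)  txn=BusRd  M[L4]=18
step 26: P1: load  L0  ⟶  ISIS  (L0)  txn=∅  M[L0]=0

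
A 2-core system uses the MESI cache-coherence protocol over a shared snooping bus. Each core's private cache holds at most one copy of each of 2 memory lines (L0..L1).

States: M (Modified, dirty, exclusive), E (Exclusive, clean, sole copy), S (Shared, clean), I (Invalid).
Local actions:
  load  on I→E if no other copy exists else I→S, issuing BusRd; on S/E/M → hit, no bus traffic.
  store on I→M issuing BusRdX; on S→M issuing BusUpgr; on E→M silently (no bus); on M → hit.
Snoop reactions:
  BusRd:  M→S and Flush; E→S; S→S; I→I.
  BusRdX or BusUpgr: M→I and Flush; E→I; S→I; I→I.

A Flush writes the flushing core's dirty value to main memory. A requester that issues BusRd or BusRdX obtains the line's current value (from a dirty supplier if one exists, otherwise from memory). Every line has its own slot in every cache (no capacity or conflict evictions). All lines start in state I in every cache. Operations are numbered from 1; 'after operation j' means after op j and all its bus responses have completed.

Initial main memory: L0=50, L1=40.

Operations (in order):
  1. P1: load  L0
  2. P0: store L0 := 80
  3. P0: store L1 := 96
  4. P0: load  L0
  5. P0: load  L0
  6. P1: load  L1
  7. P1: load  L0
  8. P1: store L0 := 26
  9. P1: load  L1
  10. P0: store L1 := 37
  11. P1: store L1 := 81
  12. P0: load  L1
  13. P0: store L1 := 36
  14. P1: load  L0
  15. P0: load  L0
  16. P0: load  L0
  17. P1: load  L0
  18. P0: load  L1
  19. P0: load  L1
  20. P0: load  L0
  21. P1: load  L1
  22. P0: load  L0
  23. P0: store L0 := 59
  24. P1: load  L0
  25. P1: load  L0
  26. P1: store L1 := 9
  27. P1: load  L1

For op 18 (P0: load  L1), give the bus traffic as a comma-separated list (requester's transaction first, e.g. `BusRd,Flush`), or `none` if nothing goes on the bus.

step 1: P1: load  L0  ⟶  IE  (L0)  txn=BusRd  M[L0]=50
step 2: P0: store L0 := 80  ⟶  MI  (L0)  txn=BusRdX  M[L0]=50
step 3: P0: store L1 := 96  ⟶  MI  (L1)  txn=BusRdX  M[L1]=40
step 4: P0: load  L0  ⟶  MI  (L0)  txn=∅  M[L0]=50
step 5: P0: load  L0  ⟶  MI  (L0)  txn=∅  M[L0]=50
step 6: P1: load  L1  ⟶  SS  (L1)  txn=BusRd+Flush  M[L1]=96
step 7: P1: load  L0  ⟶  SS  (L0)  txn=BusRd+Flush  M[L0]=80
step 8: P1: store L0 := 26  ⟶  IM  (L0)  txn=BusUpgr  M[L0]=80
step 9: P1: load  L1  ⟶  SS  (L1)  txn=∅  M[L1]=96
step 10: P0: store L1 := 37  ⟶  MI  (L1)  txn=BusUpgr  M[L1]=96
step 11: P1: store L1 := 81  ⟶  IM  (L1)  txn=BusRdX+Flush  M[L1]=37
step 12: P0: load  L1  ⟶  SS  (L1)  txn=BusRd+Flush  M[L1]=81
step 13: P0: store L1 := 36  ⟶  MI  (L1)  txn=BusUpgr  M[L1]=81
step 14: P1: load  L0  ⟶  IM  (L0)  txn=∅  M[L0]=80
step 15: P0: load  L0  ⟶  SS  (L0)  txn=BusRd+Flush  M[L0]=26
step 16: P0: load  L0  ⟶  SS  (L0)  txn=∅  M[L0]=26
step 17: P1: load  L0  ⟶  SS  (L0)  txn=∅  M[L0]=26
step 18: P0: load  L1  ⟶  MI  (L1)  txn=∅  M[L1]=81
step 19: P0: load  L1  ⟶  MI  (L1)  txn=∅  M[L1]=81
step 20: P0: load  L0  ⟶  SS  (L0)  txn=∅  M[L0]=26
step 21: P1: load  L1  ⟶  SS  (L1)  txn=BusRd+Flush  M[L1]=36
step 22: P0: load  L0  ⟶  SS  (L0)  txn=∅  M[L0]=26
step 23: P0: store L0 := 59  ⟶  MI  (L0)  txn=BusUpgr  M[L0]=26
step 24: P1: load  L0  ⟶  SS  (L0)  txn=BusRd+Flush  M[L0]=59
step 25: P1: load  L0  ⟶  SS  (L0)  txn=∅  M[L0]=59
step 26: P1: store L1 := 9  ⟶  IM  (L1)  txn=BusUpgr  M[L1]=36
step 27: P1: load  L1  ⟶  IM  (L1)  txn=∅  M[L1]=36

bus = none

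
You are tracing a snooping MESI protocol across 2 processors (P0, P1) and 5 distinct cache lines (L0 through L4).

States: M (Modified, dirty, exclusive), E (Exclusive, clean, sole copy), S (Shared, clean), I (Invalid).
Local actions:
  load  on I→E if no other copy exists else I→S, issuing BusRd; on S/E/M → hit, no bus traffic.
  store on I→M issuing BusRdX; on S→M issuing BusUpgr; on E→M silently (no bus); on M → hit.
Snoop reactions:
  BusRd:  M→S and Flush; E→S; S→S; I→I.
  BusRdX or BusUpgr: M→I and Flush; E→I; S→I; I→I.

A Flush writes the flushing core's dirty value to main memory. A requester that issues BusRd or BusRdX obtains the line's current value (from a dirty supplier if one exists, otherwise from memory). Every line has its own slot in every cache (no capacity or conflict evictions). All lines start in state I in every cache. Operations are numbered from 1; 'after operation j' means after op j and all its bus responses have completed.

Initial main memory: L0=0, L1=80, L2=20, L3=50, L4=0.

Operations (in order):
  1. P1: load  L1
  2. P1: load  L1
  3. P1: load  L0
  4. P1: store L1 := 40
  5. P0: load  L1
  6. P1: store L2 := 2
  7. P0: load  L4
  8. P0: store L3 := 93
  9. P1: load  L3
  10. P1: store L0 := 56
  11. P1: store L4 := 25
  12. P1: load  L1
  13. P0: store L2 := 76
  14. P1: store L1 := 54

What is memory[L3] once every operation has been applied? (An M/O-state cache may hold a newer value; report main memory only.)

memory[L3] = 93

1. P1: load  L1  bus=[BusRd]  L1: P0=I P1=E  mem[L1]=80
2. P1: load  L1  bus=[-]  L1: P0=I P1=E  mem[L1]=80
3. P1: load  L0  bus=[BusRd]  L0: P0=I P1=E  mem[L0]=0
4. P1: store L1 := 40  bus=[-]  L1: P0=I P1=M  mem[L1]=80
5. P0: load  L1  bus=[BusRd,Flush]  L1: P0=S P1=S  mem[L1]=40
6. P1: store L2 := 2  bus=[BusRdX]  L2: P0=I P1=M  mem[L2]=20
7. P0: load  L4  bus=[BusRd]  L4: P0=E P1=I  mem[L4]=0
8. P0: store L3 := 93  bus=[BusRdX]  L3: P0=M P1=I  mem[L3]=50
9. P1: load  L3  bus=[BusRd,Flush]  L3: P0=S P1=S  mem[L3]=93
10. P1: store L0 := 56  bus=[-]  L0: P0=I P1=M  mem[L0]=0
11. P1: store L4 := 25  bus=[BusRdX]  L4: P0=I P1=M  mem[L4]=0
12. P1: load  L1  bus=[-]  L1: P0=S P1=S  mem[L1]=40
13. P0: store L2 := 76  bus=[BusRdX,Flush]  L2: P0=M P1=I  mem[L2]=2
14. P1: store L1 := 54  bus=[BusUpgr]  L1: P0=I P1=M  mem[L1]=40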